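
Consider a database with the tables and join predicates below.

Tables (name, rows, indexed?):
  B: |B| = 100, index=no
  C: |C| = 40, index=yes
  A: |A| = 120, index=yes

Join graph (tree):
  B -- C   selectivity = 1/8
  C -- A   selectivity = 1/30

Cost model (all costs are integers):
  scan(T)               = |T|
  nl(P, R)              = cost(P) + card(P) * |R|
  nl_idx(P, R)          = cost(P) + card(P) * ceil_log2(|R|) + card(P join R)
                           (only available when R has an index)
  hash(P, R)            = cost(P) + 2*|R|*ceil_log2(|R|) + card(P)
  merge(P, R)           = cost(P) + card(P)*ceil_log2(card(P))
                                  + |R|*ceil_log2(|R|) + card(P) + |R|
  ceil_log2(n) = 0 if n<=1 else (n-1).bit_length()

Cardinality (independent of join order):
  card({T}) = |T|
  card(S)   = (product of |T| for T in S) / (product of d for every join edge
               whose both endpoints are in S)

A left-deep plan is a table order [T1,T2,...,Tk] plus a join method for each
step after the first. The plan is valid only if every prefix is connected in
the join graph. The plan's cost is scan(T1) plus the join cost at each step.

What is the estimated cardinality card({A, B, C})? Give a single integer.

2000

Tables in S: A(120), B(100), C(40)
Edges inside S: B-C(d=8), C-A(d=30)
numerator = 120 * 100 * 40 = 480000
denominator = 8 * 30 = 240
card(S) = 480000 / 240 = 2000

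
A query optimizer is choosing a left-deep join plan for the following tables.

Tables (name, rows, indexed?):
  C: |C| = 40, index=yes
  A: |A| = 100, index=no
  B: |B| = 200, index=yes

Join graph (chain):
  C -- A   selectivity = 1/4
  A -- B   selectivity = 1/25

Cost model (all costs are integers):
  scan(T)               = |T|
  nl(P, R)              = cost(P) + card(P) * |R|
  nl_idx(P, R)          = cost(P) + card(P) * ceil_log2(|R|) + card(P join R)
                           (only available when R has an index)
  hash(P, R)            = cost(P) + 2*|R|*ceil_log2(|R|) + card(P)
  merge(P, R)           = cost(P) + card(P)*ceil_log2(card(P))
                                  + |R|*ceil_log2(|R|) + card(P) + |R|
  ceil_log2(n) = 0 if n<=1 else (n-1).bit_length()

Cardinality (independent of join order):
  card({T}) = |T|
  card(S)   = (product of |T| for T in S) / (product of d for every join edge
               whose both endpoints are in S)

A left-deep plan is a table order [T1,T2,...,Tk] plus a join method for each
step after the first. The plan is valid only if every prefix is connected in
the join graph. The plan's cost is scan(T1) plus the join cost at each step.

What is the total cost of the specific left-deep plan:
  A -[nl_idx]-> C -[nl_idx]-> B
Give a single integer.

17700

step 1: scan A: cost=100, card=100
step 2: join C via nl_idx
    card(P join C) = 100*40/(4) = 1000
    cost = 100 + 100*6 + 1000 = 1700
step 3: join B via nl_idx
    card(P join B) = 1000*200/(25) = 8000
    cost = 1700 + 1000*8 + 8000 = 17700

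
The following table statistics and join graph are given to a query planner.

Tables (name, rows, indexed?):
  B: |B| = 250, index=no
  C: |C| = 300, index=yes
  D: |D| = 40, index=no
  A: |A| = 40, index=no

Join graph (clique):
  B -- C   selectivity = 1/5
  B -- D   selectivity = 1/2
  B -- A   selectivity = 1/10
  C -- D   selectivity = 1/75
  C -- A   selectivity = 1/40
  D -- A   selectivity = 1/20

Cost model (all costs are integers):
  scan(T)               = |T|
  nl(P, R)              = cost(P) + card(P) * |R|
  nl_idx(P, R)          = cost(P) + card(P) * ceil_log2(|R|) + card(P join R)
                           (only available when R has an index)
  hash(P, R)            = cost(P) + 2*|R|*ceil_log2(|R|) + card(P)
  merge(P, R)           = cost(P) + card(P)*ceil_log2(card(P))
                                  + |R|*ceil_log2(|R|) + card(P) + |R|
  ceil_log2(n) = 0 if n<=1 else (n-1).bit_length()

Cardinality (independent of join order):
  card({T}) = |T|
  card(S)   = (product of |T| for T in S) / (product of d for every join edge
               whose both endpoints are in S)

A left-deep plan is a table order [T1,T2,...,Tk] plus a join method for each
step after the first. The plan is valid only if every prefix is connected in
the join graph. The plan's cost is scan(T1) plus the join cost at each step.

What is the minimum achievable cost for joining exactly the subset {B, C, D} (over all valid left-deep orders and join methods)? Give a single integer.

4250

Selinger DP over subsets of {B,C,D}:
  {B}: scan cost=250, card=250
  {C}: scan cost=300, card=300
  {D}: scan cost=40, card=40
  {BC}: card=15000; try (B,hash)→4600, (C,merge)→5500, (B,merge)→5550, (C,hash)→5900, (C,nl_idx)→17500, (C,nl)→75250 …(+1); best=4600 via (B,hash)
  {BD}: card=5000; try (D,hash)→980, (B,merge)→2570, (D,merge)→2780, (B,hash)→4080, (B,nl)→10040, (D,nl)→10250; best=980 via (D,hash)
  {CD}: card=160; try (C,nl_idx)→560, (D,hash)→1080, (C,merge)→3320, (D,merge)→3580, (C,hash)→5480, (C,nl)→12040 …(+1); best=560 via (C,nl_idx)
  {BCD}: card=4000; try (B,merge)→4250, (B,hash)→4720, (C,hash)→11380, (D,hash)→20080, (B,nl)→40560, (C,nl_idx)→49980 …(+4); best=4250 via (B,merge)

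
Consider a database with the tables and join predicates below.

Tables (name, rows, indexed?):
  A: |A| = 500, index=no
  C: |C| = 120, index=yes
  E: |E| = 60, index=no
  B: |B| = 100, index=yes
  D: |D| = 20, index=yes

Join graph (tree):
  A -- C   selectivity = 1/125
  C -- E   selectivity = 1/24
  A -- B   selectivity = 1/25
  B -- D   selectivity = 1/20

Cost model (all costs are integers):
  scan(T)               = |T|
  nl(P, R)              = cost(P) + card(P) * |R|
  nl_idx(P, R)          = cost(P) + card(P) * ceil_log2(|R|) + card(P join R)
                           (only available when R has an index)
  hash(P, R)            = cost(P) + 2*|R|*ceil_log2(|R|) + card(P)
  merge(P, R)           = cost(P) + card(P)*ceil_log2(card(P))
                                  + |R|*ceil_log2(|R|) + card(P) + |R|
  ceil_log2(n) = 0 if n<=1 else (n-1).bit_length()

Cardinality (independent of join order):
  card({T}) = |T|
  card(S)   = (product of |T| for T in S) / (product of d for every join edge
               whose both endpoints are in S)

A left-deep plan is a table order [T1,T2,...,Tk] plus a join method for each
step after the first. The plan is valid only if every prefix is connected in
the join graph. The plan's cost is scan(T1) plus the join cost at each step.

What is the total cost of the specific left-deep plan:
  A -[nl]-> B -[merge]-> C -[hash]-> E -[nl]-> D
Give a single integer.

174100

step 1: scan A: cost=500, card=500
step 2: join B via nl
    card(P join B) = 500*100/(25) = 2000
    cost = 500 + 500*100 = 50500
step 3: join C via merge
    card(P join C) = 2000*120/(125) = 1920
    cost = 50500 + 2000*11 + 120*7 + 2000 + 120 = 75460
step 4: join E via hash
    card(P join E) = 1920*60/(24) = 4800
    cost = 75460 + 2*60*6 + 1920 = 78100
step 5: join D via nl
    card(P join D) = 4800*20/(20) = 4800
    cost = 78100 + 4800*20 = 174100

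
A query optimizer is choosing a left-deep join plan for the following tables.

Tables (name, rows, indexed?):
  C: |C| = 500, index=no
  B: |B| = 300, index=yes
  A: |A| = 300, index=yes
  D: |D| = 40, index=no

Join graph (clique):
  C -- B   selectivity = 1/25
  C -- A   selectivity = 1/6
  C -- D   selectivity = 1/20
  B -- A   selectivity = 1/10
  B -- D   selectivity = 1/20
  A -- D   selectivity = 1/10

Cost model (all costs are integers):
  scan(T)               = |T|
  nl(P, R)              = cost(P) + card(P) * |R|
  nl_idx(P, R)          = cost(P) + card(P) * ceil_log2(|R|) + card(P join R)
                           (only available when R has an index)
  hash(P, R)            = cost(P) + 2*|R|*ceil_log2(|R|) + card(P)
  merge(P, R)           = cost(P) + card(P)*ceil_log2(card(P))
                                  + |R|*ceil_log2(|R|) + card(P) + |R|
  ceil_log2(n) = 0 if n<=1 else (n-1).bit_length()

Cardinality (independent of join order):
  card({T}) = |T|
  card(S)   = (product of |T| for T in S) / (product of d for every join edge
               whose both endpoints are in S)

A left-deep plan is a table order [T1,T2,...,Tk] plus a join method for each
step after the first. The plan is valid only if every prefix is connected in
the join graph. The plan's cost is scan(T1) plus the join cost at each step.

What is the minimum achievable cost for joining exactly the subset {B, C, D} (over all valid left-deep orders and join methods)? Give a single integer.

Selinger DP over subsets of {B,C,D}:
  {C}: scan cost=500, card=500
  {B}: scan cost=300, card=300
  {D}: scan cost=40, card=40
  {BC}: card=6000; try (B,hash)→6400, (C,merge)→8300, (B,merge)→8500, (C,hash)→9600, (B,nl_idx)→11000, (C,nl)→150300 …(+1); best=6400 via (B,hash)
  {CD}: card=1000; try (D,hash)→1480, (C,merge)→5320, (D,merge)→5780, (C,hash)→9080, (C,nl)→20040, (D,nl)→20500; best=1480 via (D,hash)
  {BD}: card=600; try (B,nl_idx)→1000, (D,hash)→1080, (B,merge)→3320, (D,merge)→3580, (B,hash)→5480, (B,nl)→12040 …(+1); best=1000 via (B,nl_idx)
  {BCD}: card=600; try (B,hash)→7880, (C,hash)→10600, (B,nl_idx)→11080, (C,merge)→12600, (D,hash)→12880, (B,merge)→15480 …(+4); best=7880 via (B,hash)

7880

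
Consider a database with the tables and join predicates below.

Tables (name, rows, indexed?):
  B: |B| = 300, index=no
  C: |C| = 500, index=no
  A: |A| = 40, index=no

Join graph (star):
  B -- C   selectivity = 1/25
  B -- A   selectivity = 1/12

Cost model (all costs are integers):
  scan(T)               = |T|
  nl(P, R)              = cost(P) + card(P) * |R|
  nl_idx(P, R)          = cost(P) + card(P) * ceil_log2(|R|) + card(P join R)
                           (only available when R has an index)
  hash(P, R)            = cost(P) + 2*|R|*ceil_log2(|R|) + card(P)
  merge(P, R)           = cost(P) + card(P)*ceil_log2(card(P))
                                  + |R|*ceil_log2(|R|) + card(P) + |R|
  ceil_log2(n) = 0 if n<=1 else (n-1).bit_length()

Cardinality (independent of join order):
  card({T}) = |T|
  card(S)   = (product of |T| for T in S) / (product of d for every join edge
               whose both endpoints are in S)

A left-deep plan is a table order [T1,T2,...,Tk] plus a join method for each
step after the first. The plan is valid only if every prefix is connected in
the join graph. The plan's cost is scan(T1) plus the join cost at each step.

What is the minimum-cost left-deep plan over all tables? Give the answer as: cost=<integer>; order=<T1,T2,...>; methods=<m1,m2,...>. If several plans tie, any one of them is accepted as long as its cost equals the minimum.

cost=11080; order=B,A,C; methods=hash,hash

Selinger DP (subsets sized 1..n):
  {B}: scan cost=300, card=300
  {C}: scan cost=500, card=500
  {A}: scan cost=40, card=40
  {BC}: card=6000; try (B,hash)→6400, (C,merge)→8300, (B,merge)→8500, (C,hash)→9600, (C,nl)→150300, (B,nl)→150500; best=6400 via (B,hash)
  {AB}: card=1000; try (A,hash)→1080, (B,merge)→3320, (A,merge)→3580, (B,hash)→5480, (B,nl)→12040, (A,nl)→12300; best=1080 via (A,hash)
  {ABC}: card=20000; try (C,hash)→11080, (A,hash)→12880, (C,merge)→17080, (A,merge)→90680, (A,nl)→246400, (C,nl)→501080; best=11080 via (C,hash)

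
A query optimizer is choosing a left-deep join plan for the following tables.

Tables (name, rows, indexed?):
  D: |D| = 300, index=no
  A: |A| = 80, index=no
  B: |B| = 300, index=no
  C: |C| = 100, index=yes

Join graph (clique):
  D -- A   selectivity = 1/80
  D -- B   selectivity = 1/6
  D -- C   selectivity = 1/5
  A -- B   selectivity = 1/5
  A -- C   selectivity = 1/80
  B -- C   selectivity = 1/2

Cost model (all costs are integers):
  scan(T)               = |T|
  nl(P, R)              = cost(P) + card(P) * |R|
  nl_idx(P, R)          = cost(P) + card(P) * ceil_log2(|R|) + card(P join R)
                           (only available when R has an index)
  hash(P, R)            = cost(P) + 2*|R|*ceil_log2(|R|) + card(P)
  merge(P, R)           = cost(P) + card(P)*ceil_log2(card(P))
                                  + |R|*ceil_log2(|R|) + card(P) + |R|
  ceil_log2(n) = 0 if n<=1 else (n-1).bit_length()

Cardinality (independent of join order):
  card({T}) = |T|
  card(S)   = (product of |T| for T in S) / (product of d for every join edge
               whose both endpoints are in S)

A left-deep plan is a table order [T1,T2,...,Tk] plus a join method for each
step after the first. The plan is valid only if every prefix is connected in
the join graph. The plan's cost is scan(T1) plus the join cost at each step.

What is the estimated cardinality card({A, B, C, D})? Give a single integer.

375

Tables in S: A(80), B(300), C(100), D(300)
Edges inside S: D-A(d=80), D-B(d=6), D-C(d=5), A-B(d=5), A-C(d=80), B-C(d=2)
numerator = 80 * 300 * 100 * 300 = 720000000
denominator = 80 * 6 * 5 * 5 * 80 * 2 = 1920000
card(S) = 720000000 / 1920000 = 375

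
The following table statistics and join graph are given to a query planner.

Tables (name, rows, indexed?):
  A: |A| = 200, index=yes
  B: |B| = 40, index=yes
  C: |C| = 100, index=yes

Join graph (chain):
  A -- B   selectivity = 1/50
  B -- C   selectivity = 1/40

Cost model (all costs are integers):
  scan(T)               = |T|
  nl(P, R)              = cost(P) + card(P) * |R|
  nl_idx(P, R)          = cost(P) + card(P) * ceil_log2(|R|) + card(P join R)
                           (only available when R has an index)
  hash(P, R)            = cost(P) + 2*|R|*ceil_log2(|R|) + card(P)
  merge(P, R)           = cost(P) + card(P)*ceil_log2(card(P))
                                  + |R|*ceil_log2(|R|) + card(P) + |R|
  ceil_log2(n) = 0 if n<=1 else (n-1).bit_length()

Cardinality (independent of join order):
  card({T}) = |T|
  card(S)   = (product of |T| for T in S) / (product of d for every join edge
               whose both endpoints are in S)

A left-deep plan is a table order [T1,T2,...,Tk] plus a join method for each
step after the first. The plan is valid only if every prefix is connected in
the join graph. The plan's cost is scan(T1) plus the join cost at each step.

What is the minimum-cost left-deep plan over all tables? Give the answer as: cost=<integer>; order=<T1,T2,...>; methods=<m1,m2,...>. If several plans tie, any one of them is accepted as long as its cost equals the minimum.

Selinger DP (subsets sized 1..n):
  {A}: scan cost=200, card=200
  {B}: scan cost=40, card=40
  {C}: scan cost=100, card=100
  {AB}: card=160; try (A,nl_idx)→520, (B,hash)→880, (B,nl_idx)→1560, (A,merge)→2120, (B,merge)→2280, (A,hash)→3280 …(+2); best=520 via (A,nl_idx)
  {BC}: card=100; try (C,nl_idx)→420, (B,hash)→680, (B,nl_idx)→800, (C,merge)→1120, (B,merge)→1180, (C,hash)→1480 …(+2); best=420 via (C,nl_idx)
  {ABC}: card=400; try (A,nl_idx)→1620, (C,nl_idx)→2040, (C,hash)→2080, (C,merge)→2760, (A,merge)→3020, (A,hash)→3720 …(+2); best=1620 via (A,nl_idx)

cost=1620; order=B,C,A; methods=nl_idx,nl_idx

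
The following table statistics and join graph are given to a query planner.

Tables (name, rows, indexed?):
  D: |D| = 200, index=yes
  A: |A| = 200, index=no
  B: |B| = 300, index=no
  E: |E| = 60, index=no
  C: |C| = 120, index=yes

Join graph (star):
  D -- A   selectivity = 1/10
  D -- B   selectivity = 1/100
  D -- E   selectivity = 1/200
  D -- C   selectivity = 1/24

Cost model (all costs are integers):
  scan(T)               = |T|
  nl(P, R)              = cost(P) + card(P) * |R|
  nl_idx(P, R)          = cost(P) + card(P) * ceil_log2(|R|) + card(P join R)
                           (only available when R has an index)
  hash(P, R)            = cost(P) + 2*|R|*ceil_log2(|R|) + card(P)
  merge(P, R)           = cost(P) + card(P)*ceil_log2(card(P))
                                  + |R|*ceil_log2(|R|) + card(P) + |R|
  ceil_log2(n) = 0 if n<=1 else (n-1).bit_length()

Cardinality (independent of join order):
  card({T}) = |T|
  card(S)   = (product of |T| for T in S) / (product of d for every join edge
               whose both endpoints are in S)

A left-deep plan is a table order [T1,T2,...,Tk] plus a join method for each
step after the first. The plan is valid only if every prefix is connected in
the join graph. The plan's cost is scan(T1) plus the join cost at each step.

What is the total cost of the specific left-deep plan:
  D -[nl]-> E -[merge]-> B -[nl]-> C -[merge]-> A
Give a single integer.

48920

step 1: scan D: cost=200, card=200
step 2: join E via nl
    card(P join E) = 200*60/(200) = 60
    cost = 200 + 200*60 = 12200
step 3: join B via merge
    card(P join B) = 60*300/(100) = 180
    cost = 12200 + 60*6 + 300*9 + 60 + 300 = 15620
step 4: join C via nl
    card(P join C) = 180*120/(24) = 900
    cost = 15620 + 180*120 = 37220
step 5: join A via merge
    card(P join A) = 900*200/(10) = 18000
    cost = 37220 + 900*10 + 200*8 + 900 + 200 = 48920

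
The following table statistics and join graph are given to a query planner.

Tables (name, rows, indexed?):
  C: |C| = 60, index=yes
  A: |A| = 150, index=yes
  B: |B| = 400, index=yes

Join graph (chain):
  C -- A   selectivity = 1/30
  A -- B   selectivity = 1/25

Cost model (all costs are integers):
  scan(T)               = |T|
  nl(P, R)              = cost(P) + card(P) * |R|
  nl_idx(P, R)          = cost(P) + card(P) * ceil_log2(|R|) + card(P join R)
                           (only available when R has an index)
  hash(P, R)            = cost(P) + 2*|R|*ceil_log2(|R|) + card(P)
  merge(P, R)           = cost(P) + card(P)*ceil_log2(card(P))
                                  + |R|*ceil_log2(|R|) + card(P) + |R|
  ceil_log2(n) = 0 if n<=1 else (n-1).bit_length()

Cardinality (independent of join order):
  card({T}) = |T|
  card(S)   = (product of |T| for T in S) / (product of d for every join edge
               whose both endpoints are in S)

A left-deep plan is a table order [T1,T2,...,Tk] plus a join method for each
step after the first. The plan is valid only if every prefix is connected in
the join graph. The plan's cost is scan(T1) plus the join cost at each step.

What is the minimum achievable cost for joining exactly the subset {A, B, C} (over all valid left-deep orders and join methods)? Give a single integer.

6320

Selinger DP over subsets of {A,B,C}:
  {C}: scan cost=60, card=60
  {A}: scan cost=150, card=150
  {B}: scan cost=400, card=400
  {AC}: card=300; try (A,nl_idx)→840, (C,hash)→1020, (C,nl_idx)→1350, (A,merge)→1830, (C,merge)→1920, (A,hash)→2520 …(+2); best=840 via (A,nl_idx)
  {AB}: card=2400; try (A,hash)→3200, (B,nl_idx)→3900, (B,merge)→5500, (A,merge)→5750, (A,nl_idx)→6000, (B,hash)→7500 …(+2); best=3200 via (A,hash)
  {ABC}: card=4800; try (C,hash)→6320, (B,merge)→7840, (B,hash)→8340, (B,nl_idx)→8340, (C,nl_idx)→22400, (C,merge)→34820 …(+2); best=6320 via (C,hash)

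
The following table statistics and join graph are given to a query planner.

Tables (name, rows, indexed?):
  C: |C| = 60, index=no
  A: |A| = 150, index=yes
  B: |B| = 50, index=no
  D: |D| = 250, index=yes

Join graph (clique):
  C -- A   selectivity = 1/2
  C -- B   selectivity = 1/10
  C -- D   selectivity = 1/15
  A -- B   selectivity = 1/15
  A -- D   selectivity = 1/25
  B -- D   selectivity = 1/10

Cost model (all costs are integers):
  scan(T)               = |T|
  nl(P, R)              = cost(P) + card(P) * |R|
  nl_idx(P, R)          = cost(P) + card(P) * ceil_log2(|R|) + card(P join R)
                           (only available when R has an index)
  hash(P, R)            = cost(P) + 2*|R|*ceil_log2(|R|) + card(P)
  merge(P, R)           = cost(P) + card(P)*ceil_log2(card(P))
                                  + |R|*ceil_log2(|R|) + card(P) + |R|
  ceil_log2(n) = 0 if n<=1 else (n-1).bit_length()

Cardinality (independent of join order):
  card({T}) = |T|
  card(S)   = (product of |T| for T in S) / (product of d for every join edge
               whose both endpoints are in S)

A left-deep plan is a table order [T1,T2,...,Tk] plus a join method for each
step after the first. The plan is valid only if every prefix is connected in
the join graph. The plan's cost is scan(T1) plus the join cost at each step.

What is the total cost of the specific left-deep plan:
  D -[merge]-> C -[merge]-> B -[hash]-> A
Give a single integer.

17170

step 1: scan D: cost=250, card=250
step 2: join C via merge
    card(P join C) = 250*60/(15) = 1000
    cost = 250 + 250*8 + 60*6 + 250 + 60 = 2920
step 3: join B via merge
    card(P join B) = 1000*50/(10*10) = 500
    cost = 2920 + 1000*10 + 50*6 + 1000 + 50 = 14270
step 4: join A via hash
    card(P join A) = 500*150/(2*15*25) = 100
    cost = 14270 + 2*150*8 + 500 = 17170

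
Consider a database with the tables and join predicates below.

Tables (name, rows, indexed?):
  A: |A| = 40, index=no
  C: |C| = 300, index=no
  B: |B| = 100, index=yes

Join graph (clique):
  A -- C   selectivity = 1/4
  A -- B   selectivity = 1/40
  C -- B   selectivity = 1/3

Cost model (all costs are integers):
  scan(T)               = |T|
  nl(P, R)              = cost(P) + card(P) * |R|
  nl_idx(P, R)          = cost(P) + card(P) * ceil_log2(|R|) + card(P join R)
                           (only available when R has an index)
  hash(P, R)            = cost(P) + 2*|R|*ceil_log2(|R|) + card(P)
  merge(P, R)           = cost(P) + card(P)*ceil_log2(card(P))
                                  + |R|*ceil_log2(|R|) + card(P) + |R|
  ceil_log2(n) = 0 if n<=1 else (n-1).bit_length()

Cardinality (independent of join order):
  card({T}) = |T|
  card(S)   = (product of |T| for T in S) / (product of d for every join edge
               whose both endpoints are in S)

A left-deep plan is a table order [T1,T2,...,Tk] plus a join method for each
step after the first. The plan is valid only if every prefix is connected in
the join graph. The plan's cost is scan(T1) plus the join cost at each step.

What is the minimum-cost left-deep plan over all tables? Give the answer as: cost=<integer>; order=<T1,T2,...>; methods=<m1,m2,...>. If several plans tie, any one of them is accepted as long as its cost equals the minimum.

Selinger DP (subsets sized 1..n):
  {A}: scan cost=40, card=40
  {C}: scan cost=300, card=300
  {B}: scan cost=100, card=100
  {AC}: card=3000; try (A,hash)→1080, (C,merge)→3320, (A,merge)→3580, (C,hash)→5480, (C,nl)→12040, (A,nl)→12300; best=1080 via (A,hash)
  {AB}: card=100; try (B,nl_idx)→420, (A,hash)→680, (B,merge)→1120, (A,merge)→1180, (B,hash)→1480, (B,nl)→4040 …(+1); best=420 via (B,nl_idx)
  {BC}: card=10000; try (B,hash)→2000, (C,merge)→3900, (B,merge)→4100, (C,hash)→5600, (B,nl_idx)→12400, (C,nl)→30100 …(+1); best=2000 via (B,hash)
  {ABC}: card=2500; try (C,merge)→4220, (B,hash)→5480, (C,hash)→5920, (A,hash)→12480, (B,nl_idx)→24580, (C,nl)→30420 …(+4); best=4220 via (C,merge)

cost=4220; order=A,B,C; methods=nl_idx,merge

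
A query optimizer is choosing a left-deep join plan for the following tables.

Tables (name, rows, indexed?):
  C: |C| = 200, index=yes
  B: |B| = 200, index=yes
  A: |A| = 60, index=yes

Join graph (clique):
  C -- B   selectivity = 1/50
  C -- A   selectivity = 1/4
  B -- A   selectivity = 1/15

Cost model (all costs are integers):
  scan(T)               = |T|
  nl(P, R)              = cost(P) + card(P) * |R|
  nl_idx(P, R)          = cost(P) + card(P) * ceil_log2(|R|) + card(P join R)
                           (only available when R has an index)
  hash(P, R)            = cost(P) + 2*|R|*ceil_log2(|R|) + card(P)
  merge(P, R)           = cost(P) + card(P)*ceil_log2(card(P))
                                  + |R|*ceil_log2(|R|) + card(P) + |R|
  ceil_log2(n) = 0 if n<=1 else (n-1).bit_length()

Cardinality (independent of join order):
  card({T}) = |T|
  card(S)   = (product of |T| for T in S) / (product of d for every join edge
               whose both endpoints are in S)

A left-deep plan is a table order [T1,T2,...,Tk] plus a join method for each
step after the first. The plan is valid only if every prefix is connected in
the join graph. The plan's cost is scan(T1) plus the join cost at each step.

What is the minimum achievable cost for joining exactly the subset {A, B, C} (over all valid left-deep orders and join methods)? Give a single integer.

4120

Selinger DP over subsets of {A,B,C}:
  {C}: scan cost=200, card=200
  {B}: scan cost=200, card=200
  {A}: scan cost=60, card=60
  {BC}: card=800; try (C,nl_idx)→2600, (B,nl_idx)→2600, (C,hash)→3600, (B,hash)→3600, (C,merge)→3800, (B,merge)→3800 …(+2); best=2600 via (C,nl_idx)
  {AC}: card=3000; try (A,hash)→1120, (C,merge)→2280, (A,merge)→2420, (C,hash)→3320, (C,nl_idx)→3540, (A,nl_idx)→4400 …(+2); best=1120 via (A,hash)
  {AB}: card=800; try (A,hash)→1120, (B,nl_idx)→1340, (A,nl_idx)→2200, (B,merge)→2280, (A,merge)→2420, (B,hash)→3320 …(+2); best=1120 via (A,hash)
  {ABC}: card=800; try (A,hash)→4120, (C,hash)→5120, (B,hash)→7320, (A,nl_idx)→8200, (C,nl_idx)→8320, (C,merge)→11720 …(+6); best=4120 via (A,hash)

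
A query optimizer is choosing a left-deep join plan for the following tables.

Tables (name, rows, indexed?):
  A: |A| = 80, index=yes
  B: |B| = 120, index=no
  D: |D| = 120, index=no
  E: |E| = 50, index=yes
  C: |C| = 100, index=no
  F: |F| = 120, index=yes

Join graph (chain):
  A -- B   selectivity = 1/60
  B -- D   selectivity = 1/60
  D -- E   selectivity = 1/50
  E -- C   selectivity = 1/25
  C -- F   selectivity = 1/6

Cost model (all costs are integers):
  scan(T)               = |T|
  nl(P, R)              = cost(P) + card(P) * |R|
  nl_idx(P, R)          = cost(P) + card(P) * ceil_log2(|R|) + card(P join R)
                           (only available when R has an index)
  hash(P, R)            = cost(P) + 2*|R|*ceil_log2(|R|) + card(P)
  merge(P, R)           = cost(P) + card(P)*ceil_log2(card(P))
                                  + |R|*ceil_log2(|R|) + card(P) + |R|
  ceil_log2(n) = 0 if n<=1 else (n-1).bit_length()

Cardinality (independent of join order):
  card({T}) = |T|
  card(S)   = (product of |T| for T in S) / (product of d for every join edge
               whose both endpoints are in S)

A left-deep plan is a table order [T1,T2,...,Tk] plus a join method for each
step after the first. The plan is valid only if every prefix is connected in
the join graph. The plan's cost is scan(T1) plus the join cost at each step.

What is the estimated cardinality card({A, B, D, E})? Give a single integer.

320

Tables in S: A(80), B(120), D(120), E(50)
Edges inside S: A-B(d=60), B-D(d=60), D-E(d=50)
numerator = 80 * 120 * 120 * 50 = 57600000
denominator = 60 * 60 * 50 = 180000
card(S) = 57600000 / 180000 = 320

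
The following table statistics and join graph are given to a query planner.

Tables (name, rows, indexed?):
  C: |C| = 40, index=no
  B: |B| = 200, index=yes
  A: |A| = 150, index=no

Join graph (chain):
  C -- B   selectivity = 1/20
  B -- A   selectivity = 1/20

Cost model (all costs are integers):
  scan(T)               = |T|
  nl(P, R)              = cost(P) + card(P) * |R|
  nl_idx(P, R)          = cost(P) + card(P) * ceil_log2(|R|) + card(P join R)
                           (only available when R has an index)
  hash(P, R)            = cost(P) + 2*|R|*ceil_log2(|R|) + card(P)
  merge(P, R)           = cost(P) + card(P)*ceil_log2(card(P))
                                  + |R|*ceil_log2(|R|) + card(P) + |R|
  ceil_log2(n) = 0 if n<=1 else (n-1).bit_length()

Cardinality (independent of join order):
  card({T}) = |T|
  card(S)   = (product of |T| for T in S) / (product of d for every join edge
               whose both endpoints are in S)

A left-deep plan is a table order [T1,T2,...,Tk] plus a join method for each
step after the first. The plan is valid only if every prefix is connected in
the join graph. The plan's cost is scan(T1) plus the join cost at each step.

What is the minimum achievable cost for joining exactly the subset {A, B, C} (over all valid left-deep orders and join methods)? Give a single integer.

Selinger DP over subsets of {A,B,C}:
  {C}: scan cost=40, card=40
  {B}: scan cost=200, card=200
  {A}: scan cost=150, card=150
  {BC}: card=400; try (B,nl_idx)→760, (C,hash)→880, (B,merge)→2120, (C,merge)→2280, (B,hash)→3280, (B,nl)→8040 …(+1); best=760 via (B,nl_idx)
  {AB}: card=1500; try (A,hash)→2800, (B,nl_idx)→2850, (B,merge)→3300, (A,merge)→3350, (B,hash)→3500, (B,nl)→30150 …(+1); best=2800 via (A,hash)
  {ABC}: card=3000; try (A,hash)→3560, (C,hash)→4780, (A,merge)→6110, (C,merge)→21080, (A,nl)→60760, (C,nl)→62800; best=3560 via (A,hash)

3560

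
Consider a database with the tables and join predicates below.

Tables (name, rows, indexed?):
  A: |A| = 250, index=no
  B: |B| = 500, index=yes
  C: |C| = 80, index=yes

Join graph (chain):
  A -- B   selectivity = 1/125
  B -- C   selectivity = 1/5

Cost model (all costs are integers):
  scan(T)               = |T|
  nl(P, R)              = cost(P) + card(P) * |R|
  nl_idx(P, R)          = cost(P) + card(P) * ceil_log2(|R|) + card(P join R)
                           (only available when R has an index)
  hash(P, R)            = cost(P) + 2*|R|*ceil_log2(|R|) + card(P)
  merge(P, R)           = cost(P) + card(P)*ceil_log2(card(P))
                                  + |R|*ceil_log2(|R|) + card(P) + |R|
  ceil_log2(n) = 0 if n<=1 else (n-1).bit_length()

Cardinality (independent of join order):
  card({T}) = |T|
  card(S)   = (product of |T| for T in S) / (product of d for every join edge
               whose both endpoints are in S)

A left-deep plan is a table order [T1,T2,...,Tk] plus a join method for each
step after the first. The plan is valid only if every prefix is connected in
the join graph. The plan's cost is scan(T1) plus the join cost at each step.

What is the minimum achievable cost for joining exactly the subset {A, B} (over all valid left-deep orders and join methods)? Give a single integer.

3500

Selinger DP over subsets of {A,B}:
  {A}: scan cost=250, card=250
  {B}: scan cost=500, card=500
  {AB}: card=1000; try (B,nl_idx)→3500, (A,hash)→5000, (B,merge)→7500, (A,merge)→7750, (B,hash)→9500, (B,nl)→125250 …(+1); best=3500 via (B,nl_idx)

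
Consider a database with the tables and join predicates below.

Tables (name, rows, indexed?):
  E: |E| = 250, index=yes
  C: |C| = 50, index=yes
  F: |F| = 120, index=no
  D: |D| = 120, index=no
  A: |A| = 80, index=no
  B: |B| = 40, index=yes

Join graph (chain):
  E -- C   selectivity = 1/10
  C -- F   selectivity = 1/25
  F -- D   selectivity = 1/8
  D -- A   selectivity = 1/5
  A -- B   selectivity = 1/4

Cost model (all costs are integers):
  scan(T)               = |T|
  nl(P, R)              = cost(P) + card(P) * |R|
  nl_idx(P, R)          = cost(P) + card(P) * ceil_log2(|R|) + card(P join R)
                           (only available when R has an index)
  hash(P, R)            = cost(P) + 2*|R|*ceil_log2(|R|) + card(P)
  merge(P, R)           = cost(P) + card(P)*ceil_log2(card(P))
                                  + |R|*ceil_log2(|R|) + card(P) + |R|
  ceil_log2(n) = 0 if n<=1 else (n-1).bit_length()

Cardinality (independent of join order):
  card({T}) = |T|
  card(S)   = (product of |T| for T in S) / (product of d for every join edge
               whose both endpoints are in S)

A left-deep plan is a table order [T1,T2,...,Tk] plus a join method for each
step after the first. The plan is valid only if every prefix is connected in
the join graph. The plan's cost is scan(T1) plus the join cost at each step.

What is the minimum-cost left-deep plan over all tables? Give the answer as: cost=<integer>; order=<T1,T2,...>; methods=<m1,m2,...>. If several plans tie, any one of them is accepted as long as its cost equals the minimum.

cost=645560; order=F,C,D,A,B,E; methods=hash,hash,hash,hash,hash

Selinger DP (subsets sized 1..n):
  {E}: scan cost=250, card=250
  {C}: scan cost=50, card=50
  {F}: scan cost=120, card=120
  {D}: scan cost=120, card=120
  {A}: scan cost=80, card=80
  {B}: scan cost=40, card=40
  {CE}: card=1250; try (C,hash)→1100, (E,nl_idx)→1700, (E,merge)→2650, (C,merge)→2850, (C,nl_idx)→3000, (E,hash)→4100 …(+2); best=1100 via (C,hash)
  {CF}: card=240; try (C,hash)→840, (C,nl_idx)→1080, (F,merge)→1360, (C,merge)→1430, (F,hash)→1780, (F,nl)→6050 …(+1); best=840 via (C,hash)
  {DF}: card=1800; try (F,hash)→1920, (D,hash)→1920, (F,merge)→2040, (D,merge)→2040, (F,nl)→14520, (D,nl)→14520; best=1920 via (F,hash)
  {AD}: card=1920; try (A,hash)→1360, (D,merge)→1680, (A,merge)→1720, (D,hash)→1840, (D,nl)→9680, (A,nl)→9720; best=1360 via (A,hash)
  {AB}: card=800; try (B,hash)→640, (A,merge)→960, (B,merge)→1000, (A,hash)→1200, (B,nl_idx)→1360, (A,nl)→3240 …(+1); best=640 via (B,hash)
  {CEF}: card=6000; try (F,hash)→4030, (E,hash)→5080, (E,merge)→5250, (E,nl_idx)→8760, (F,merge)→17060, (E,nl)→60840 …(+1); best=4030 via (F,hash)
  {CDF}: card=3600; try (D,hash)→2760, (D,merge)→3960, (C,hash)→4320, (C,nl_idx)→16320, (C,merge)→23870, (D,nl)→29640 …(+1); best=2760 via (D,hash)
  {ADF}: card=28800; try (A,hash)→4840, (F,hash)→4960, (A,merge)→24160, (F,merge)→25360, (A,nl)→145920, (F,nl)→231760; best=4840 via (A,hash)
  {ABD}: card=19200; try (D,hash)→3120, (B,hash)→3760, (D,merge)→10400, (B,merge)→24680, (B,nl_idx)→32080, (B,nl)→78160 …(+1); best=3120 via (D,hash)
  {CDEF}: card=90000; try (E,hash)→10360, (D,hash)→11710, (E,merge)→51810, (D,merge)→88990, (E,nl_idx)→121560, (D,nl)→724030 …(+1); best=10360 via (E,hash)
  {ACDF}: card=57600; try (A,hash)→7480, (C,hash)→34240, (A,merge)→50200, (C,nl_idx)→235240, (A,nl)→290760, (C,merge)→465990 …(+1); best=7480 via (A,hash)
  {ABDF}: card=288000; try (F,hash)→24000, (B,hash)→34120, (F,merge)→311280, (B,nl_idx)→465640, (B,merge)→465920, (B,nl)→1156840 …(+1); best=24000 via (F,hash)
  {ACDEF}: card=1440000; try (E,hash)→69080, (A,hash)→101480, (E,merge)→988930, (A,merge)→1631000, (E,nl_idx)→1908280, (A,nl)→7210360 …(+1); best=69080 via (E,hash)
  {ABCDF}: card=576000; try (B,hash)→65560, (C,hash)→312600, (B,nl_idx)→929080, (B,merge)→986960, (B,nl)→2311480, (C,nl_idx)→2328000 …(+2); best=65560 via (B,hash)
  {ABCDEF}: card=14400000; try (E,hash)→645560, (B,hash)→1509560, (E,merge)→12163810, (E,nl_idx)→19073560, (B,nl_idx)→23109080, (B,merge)→31749360 …(+2); best=645560 via (E,hash)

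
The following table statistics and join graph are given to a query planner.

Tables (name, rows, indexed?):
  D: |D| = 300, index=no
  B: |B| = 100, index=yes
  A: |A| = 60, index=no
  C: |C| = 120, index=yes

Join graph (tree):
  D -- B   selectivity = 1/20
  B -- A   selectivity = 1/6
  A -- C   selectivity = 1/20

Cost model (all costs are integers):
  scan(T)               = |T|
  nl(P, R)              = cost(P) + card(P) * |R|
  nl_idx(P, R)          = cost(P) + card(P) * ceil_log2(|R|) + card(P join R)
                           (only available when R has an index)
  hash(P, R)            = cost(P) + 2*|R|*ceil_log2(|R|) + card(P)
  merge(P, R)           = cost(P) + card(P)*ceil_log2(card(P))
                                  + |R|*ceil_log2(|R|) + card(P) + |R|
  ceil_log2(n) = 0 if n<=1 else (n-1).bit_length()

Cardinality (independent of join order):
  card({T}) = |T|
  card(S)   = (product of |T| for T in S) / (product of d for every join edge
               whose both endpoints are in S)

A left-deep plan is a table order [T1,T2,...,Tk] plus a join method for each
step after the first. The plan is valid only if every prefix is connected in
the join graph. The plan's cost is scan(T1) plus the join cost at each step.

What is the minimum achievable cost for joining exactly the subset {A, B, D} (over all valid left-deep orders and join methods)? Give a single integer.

Selinger DP over subsets of {A,B,D}:
  {D}: scan cost=300, card=300
  {B}: scan cost=100, card=100
  {A}: scan cost=60, card=60
  {BD}: card=1500; try (B,hash)→2000, (D,merge)→3900, (B,nl_idx)→3900, (B,merge)→4100, (D,hash)→5600, (D,nl)→30100 …(+1); best=2000 via (B,hash)
  {AB}: card=1000; try (A,hash)→920, (B,merge)→1280, (A,merge)→1320, (B,nl_idx)→1480, (B,hash)→1520, (B,nl)→6060 …(+1); best=920 via (A,hash)
  {ABD}: card=15000; try (A,hash)→4220, (D,hash)→7320, (D,merge)→14920, (A,merge)→20420, (A,nl)→92000, (D,nl)→300920; best=4220 via (A,hash)

4220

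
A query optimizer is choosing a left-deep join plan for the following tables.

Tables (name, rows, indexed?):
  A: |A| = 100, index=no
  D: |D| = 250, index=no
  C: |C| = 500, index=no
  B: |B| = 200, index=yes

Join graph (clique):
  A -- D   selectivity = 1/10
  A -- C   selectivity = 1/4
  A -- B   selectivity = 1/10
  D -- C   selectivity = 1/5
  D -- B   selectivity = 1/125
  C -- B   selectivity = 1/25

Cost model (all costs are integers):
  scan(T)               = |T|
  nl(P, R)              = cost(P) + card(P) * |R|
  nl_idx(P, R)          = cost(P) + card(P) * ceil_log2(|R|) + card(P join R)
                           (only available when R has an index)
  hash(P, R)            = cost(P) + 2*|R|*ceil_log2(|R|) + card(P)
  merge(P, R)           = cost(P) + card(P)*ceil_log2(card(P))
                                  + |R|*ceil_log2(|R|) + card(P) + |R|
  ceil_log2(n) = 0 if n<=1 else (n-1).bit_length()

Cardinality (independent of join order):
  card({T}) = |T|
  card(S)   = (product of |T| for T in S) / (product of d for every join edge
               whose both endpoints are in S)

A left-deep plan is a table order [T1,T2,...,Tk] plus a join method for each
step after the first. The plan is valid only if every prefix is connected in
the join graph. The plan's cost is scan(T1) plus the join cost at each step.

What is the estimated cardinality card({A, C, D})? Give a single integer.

62500

Tables in S: A(100), C(500), D(250)
Edges inside S: A-D(d=10), A-C(d=4), D-C(d=5)
numerator = 100 * 500 * 250 = 12500000
denominator = 10 * 4 * 5 = 200
card(S) = 12500000 / 200 = 62500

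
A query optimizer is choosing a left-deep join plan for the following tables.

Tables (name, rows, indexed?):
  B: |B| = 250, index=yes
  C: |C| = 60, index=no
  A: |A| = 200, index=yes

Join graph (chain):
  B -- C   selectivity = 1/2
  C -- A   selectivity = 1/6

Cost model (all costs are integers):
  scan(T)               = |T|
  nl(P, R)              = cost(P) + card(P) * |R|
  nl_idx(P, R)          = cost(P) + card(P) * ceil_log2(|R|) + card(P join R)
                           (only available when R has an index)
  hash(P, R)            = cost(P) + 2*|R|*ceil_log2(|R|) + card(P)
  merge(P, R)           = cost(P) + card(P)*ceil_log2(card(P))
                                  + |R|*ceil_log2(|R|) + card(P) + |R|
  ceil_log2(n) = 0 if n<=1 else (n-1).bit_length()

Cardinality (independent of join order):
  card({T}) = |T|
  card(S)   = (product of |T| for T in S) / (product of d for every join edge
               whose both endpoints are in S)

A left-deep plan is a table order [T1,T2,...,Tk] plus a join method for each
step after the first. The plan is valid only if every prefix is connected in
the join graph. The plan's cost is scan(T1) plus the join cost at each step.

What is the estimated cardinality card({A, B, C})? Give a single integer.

250000

Tables in S: A(200), B(250), C(60)
Edges inside S: B-C(d=2), C-A(d=6)
numerator = 200 * 250 * 60 = 3000000
denominator = 2 * 6 = 12
card(S) = 3000000 / 12 = 250000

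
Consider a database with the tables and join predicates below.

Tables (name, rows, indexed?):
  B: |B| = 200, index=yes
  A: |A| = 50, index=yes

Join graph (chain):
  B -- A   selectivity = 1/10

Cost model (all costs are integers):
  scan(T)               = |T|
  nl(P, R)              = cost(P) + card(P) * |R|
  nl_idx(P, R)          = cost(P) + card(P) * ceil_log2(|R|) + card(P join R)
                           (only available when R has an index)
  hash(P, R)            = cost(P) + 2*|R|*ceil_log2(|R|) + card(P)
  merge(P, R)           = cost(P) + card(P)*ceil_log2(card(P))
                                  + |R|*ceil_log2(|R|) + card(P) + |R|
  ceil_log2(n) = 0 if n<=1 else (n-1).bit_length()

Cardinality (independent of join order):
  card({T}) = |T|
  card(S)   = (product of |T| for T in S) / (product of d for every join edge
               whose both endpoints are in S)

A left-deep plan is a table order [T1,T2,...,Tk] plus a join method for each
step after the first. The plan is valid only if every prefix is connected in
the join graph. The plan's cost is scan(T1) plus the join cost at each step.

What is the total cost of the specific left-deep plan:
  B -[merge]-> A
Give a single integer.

2350

step 1: scan B: cost=200, card=200
step 2: join A via merge
    card(P join A) = 200*50/(10) = 1000
    cost = 200 + 200*8 + 50*6 + 200 + 50 = 2350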